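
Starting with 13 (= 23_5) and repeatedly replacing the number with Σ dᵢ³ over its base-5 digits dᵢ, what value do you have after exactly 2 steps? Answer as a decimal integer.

13 = (2,3)_5 → 2³ + 3³ = 35
35 = (1,2,0)_5 → 1³ + 2³ + 0³ = 9

9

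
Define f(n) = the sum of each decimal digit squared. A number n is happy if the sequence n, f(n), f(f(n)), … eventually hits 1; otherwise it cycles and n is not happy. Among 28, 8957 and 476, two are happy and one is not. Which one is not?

28: 28 → 68 → 100 → 1  — reaches 1 (happy)
8957: 8957 → 219 → 86 → 100 → 1  — reaches 1 (happy)
476: 476 → 101 → 2 → 4 → 16 → 37 → 58 → 89 → 145 → 42 → 20 → 4  — repeats 4 (not happy)

476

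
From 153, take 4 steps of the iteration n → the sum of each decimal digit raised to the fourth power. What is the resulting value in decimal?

153 → 1⁴ + 5⁴ + 3⁴ = 1 + 625 + 81 = 707
707 → 7⁴ + 0⁴ + 7⁴ = 2401 + 0 + 2401 = 4802
4802 → 4⁴ + 8⁴ + 0⁴ + 2⁴ = 256 + 4096 + 0 + 16 = 4368
4368 → 4⁴ + 3⁴ + 6⁴ + 8⁴ = 256 + 81 + 1296 + 4096 = 5729

5729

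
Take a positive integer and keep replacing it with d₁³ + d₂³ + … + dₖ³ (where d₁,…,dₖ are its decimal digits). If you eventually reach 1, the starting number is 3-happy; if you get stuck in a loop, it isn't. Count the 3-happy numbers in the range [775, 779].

775: 775 → 811 → 514 → 190 → 730 → 370 → 370  — not 3-happy
776: 776 → 902 → 737 → 713 → 371 → 371  — not 3-happy
777: 777 → 1029 → 738 → 882 → 1032 → 36 → 243 → 99 → 1458 → 702 → 351 → 153 → 153  — not 3-happy
778: 778 → 1198 → 1243 → 100 → 1  — 3-happy
779: 779 → 1415 → 191 → 731 → 371 → 371  — not 3-happy
3-happy: 778

1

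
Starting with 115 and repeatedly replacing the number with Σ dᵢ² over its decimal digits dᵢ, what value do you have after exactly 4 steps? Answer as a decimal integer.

115 → 1² + 1² + 5² = 27
27 → 2² + 7² = 53
53 → 5² + 3² = 34
34 → 3² + 4² = 25

25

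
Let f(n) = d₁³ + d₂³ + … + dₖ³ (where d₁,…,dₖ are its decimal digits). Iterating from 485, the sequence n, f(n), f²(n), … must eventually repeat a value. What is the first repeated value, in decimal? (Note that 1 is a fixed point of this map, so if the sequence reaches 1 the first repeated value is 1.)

485 → 4³ + 8³ + 5³ = 701
701 → 7³ + 0³ + 1³ = 344
344 → 3³ + 4³ + 4³ = 155
155 → 1³ + 5³ + 5³ = 251
251 → 2³ + 5³ + 1³ = 134
134 → 1³ + 3³ + 4³ = 92
92 → 9³ + 2³ = 737
737 → 7³ + 3³ + 7³ = 713
713 → 7³ + 1³ + 3³ = 371
371 → 3³ + 7³ + 1³ = 371  — 371 already appeared earlier.

371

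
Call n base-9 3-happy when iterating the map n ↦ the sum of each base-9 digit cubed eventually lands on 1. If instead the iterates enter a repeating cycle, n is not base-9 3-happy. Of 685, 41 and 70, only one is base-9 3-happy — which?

685

685: 685 → 577 → 345 → 99 → 9 → 1  — reaches 1 (base-9 3-happy)
41: 41 → 189 → 35 → 539 → 853 → 409 → 189  — repeats 189 (not base-9 3-happy)
70: 70 → 686 → 584 → 856 → 128 → 134 → 638 → 1198 → 470 → 476 → 980 → 540 → 432 → 152 → 856  — repeats 856 (not base-9 3-happy)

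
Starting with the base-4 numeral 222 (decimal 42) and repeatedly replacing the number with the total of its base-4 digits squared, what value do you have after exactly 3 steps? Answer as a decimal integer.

42 = (2,2,2)_4 → 12
12 = (3,0)_4 → 9
9 = (2,1)_4 → 5

5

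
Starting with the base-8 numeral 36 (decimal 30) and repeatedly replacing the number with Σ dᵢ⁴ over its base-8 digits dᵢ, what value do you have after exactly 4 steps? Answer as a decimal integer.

30 = (3,6)_8 → 3⁴ + 6⁴ = 1377
1377 = (2,5,4,1)_8 → 2⁴ + 5⁴ + 4⁴ + 1⁴ = 898
898 = (1,6,0,2)_8 → 1⁴ + 6⁴ + 0⁴ + 2⁴ = 1313
1313 = (2,4,4,1)_8 → 2⁴ + 4⁴ + 4⁴ + 1⁴ = 529

529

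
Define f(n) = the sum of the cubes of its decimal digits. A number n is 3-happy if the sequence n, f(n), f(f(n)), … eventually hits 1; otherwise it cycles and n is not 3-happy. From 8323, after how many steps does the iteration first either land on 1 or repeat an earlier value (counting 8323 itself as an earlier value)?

8323 → 8³ + 3³ + 2³ + 3³ = 512 + 27 + 8 + 27 = 574
574 → 5³ + 7³ + 4³ = 125 + 343 + 64 = 532
532 → 5³ + 3³ + 2³ = 125 + 27 + 8 = 160
160 → 1³ + 6³ + 0³ = 1 + 216 + 0 = 217
217 → 2³ + 1³ + 7³ = 8 + 1 + 343 = 352
352 → 3³ + 5³ + 2³ = 27 + 125 + 8 = 160  — 160 repeats.
That took 6 steps.

6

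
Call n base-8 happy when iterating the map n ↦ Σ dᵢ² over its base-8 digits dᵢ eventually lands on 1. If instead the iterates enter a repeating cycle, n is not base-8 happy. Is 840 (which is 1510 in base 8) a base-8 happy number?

840 = (1,5,1,0)_8 → 27
27 = (3,3)_8 → 18
18 = (2,2)_8 → 8
8 = (1,0)_8 → 1  — reached 1.

base-8 happy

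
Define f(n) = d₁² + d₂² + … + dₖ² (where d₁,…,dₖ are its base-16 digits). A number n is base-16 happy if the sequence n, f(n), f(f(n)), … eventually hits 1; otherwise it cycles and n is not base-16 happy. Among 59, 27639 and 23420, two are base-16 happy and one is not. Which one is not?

23420

59: 59 → 130 → 68 → 32 → 4 → 16 → 1  — reaches 1 (base-16 happy)
27639: 27639 → 431 → 326 → 53 → 34 → 8 → 64 → 16 → 1  — reaches 1 (base-16 happy)
23420: 23420 → 339 → 35 → 13 → 169 → 181 → 146 → 85 → 50 → 13  — repeats 13 (not base-16 happy)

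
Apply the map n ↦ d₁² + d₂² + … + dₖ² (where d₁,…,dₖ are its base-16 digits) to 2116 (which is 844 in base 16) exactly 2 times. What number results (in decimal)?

2116 = (8,4,4)_16 → 8² + 4² + 4² = 64 + 16 + 16 = 96
96 = (6,0)_16 → 6² + 0² = 36 + 0 = 36

36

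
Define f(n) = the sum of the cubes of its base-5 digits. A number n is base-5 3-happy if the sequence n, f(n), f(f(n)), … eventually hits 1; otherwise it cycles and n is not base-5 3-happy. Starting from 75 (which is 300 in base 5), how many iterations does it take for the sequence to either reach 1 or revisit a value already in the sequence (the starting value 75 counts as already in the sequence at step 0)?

5

75 = (3,0,0)_5 → 3³ + 0³ + 0³ = 27
27 = (1,0,2)_5 → 1³ + 0³ + 2³ = 9
9 = (1,4)_5 → 1³ + 4³ = 65
65 = (2,3,0)_5 → 2³ + 3³ + 0³ = 35
35 = (1,2,0)_5 → 1³ + 2³ + 0³ = 9  — 9 repeats.
That took 5 steps.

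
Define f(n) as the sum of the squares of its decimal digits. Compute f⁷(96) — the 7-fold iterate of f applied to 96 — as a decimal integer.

58

96 → 9² + 6² = 81 + 36 = 117
117 → 1² + 1² + 7² = 1 + 1 + 49 = 51
51 → 5² + 1² = 25 + 1 = 26
26 → 2² + 6² = 4 + 36 = 40
40 → 4² + 0² = 16 + 0 = 16
16 → 1² + 6² = 1 + 36 = 37
37 → 3² + 7² = 9 + 49 = 58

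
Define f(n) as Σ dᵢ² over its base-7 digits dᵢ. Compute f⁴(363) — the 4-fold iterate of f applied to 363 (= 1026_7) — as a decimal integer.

363 = (1,0,2,6)_7 → 1² + 0² + 2² + 6² = 1 + 0 + 4 + 36 = 41
41 = (5,6)_7 → 5² + 6² = 25 + 36 = 61
61 = (1,1,5)_7 → 1² + 1² + 5² = 1 + 1 + 25 = 27
27 = (3,6)_7 → 3² + 6² = 9 + 36 = 45

45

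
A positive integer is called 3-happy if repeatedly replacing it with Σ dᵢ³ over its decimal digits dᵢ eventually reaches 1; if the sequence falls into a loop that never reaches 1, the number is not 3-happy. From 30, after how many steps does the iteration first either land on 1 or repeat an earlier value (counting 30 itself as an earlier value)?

4

30 → 3³ + 0³ = 27 + 0 = 27
27 → 2³ + 7³ = 8 + 343 = 351
351 → 3³ + 5³ + 1³ = 27 + 125 + 1 = 153
153 → 1³ + 5³ + 3³ = 1 + 125 + 27 = 153  — 153 repeats.
That took 4 steps.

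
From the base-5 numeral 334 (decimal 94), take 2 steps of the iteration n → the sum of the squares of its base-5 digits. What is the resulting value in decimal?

94 = (3,3,4)_5 → 3² + 3² + 4² = 9 + 9 + 16 = 34
34 = (1,1,4)_5 → 1² + 1² + 4² = 1 + 1 + 16 = 18

18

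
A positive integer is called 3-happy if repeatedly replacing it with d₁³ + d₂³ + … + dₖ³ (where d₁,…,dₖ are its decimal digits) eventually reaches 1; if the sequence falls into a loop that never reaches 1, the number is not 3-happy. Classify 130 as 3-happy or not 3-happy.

130 → 1³ + 3³ + 0³ = 1 + 27 + 0 = 28
28 → 2³ + 8³ = 8 + 512 = 520
520 → 5³ + 2³ + 0³ = 125 + 8 + 0 = 133
133 → 1³ + 3³ + 3³ = 1 + 27 + 27 = 55
55 → 5³ + 5³ = 125 + 125 = 250
250 → 2³ + 5³ + 0³ = 8 + 125 + 0 = 133  — 133 already seen; the sequence cycles without reaching 1.

not 3-happy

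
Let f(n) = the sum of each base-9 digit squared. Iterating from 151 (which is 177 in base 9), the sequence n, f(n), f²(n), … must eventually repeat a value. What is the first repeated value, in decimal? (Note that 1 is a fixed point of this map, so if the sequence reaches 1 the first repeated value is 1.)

151 = (1,7,7)_9 → 1² + 7² + 7² = 99
99 = (1,2,0)_9 → 1² + 2² + 0² = 5
5 = (5)_9 → 5² = 25
25 = (2,7)_9 → 2² + 7² = 53
53 = (5,8)_9 → 5² + 8² = 89
89 = (1,0,8)_9 → 1² + 0² + 8² = 65
65 = (7,2)_9 → 7² + 2² = 53  — 53 already appeared earlier.

53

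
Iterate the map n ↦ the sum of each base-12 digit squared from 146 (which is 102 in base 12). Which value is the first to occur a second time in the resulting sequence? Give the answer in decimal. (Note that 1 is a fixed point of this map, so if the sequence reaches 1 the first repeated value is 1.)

146 = (1,0,2)_12 → 1² + 0² + 2² = 5
5 = (5)_12 → 5² = 25
25 = (2,1)_12 → 2² + 1² = 5  — 5 already appeared earlier.

5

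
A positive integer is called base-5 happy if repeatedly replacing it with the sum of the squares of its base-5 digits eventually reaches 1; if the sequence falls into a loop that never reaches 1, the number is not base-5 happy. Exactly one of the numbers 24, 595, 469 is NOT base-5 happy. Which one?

24: 24 → 32 → 6 → 2 → 4 → 16 → 10 → 4  — repeats 4 (not base-5 happy)
595: 595 → 41 → 11 → 5 → 1  — reaches 1 (base-5 happy)
469: 469 → 43 → 19 → 25 → 1  — reaches 1 (base-5 happy)

24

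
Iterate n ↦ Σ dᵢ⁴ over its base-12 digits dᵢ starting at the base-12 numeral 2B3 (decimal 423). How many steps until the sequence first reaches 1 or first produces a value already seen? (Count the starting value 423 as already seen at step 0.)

423 = (2,11,3)_12 → 2⁴ + 11⁴ + 3⁴ = 14738
14738 = (8,6,4,2)_12 → 8⁴ + 6⁴ + 4⁴ + 2⁴ = 5664
5664 = (3,3,4,0)_12 → 3⁴ + 3⁴ + 4⁴ + 0⁴ = 418
418 = (2,10,10)_12 → 2⁴ + 10⁴ + 10⁴ = 20016
20016 = (11,7,0,0)_12 → 11⁴ + 7⁴ + 0⁴ + 0⁴ = 17042
17042 = (9,10,4,2)_12 → 9⁴ + 10⁴ + 4⁴ + 2⁴ = 16833
16833 = (9,8,10,9)_12 → 9⁴ + 8⁴ + 10⁴ + 9⁴ = 27218
27218 = (1,3,9,0,2)_12 → 1⁴ + 3⁴ + 9⁴ + 0⁴ + 2⁴ = 6659
6659 = (3,10,2,11)_12 → 3⁴ + 10⁴ + 2⁴ + 11⁴ = 24738
24738 = (1,2,3,9,6)_12 → 1⁴ + 2⁴ + 3⁴ + 9⁴ + 6⁴ = 7955
7955 = (4,7,2,11)_12 → 4⁴ + 7⁴ + 2⁴ + 11⁴ = 17314
17314 = (10,0,2,10)_12 → 10⁴ + 0⁴ + 2⁴ + 10⁴ = 20016  — 20016 repeats.
That took 12 steps.

12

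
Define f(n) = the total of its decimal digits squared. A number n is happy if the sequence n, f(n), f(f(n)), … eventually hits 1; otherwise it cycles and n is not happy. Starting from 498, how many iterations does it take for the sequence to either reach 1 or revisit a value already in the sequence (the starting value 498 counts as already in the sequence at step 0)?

12

498 → 4² + 9² + 8² = 161
161 → 1² + 6² + 1² = 38
38 → 3² + 8² = 73
73 → 7² + 3² = 58
58 → 5² + 8² = 89
89 → 8² + 9² = 145
145 → 1² + 4² + 5² = 42
42 → 4² + 2² = 20
20 → 2² + 0² = 4
4 → 4² = 16
16 → 1² + 6² = 37
37 → 3² + 7² = 58  — 58 repeats.
That took 12 steps.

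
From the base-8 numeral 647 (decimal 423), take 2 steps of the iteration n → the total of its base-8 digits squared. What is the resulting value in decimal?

423 = (6,4,7)_8 → 6² + 4² + 7² = 36 + 16 + 49 = 101
101 = (1,4,5)_8 → 1² + 4² + 5² = 1 + 16 + 25 = 42

42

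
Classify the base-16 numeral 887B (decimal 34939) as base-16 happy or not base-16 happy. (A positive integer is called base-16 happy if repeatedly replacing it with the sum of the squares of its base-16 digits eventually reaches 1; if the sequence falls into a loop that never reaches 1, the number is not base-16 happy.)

base-16 happy

34939 = (8,8,7,11)_16 → 8² + 8² + 7² + 11² = 64 + 64 + 49 + 121 = 298
298 = (1,2,10)_16 → 1² + 2² + 10² = 1 + 4 + 100 = 105
105 = (6,9)_16 → 6² + 9² = 36 + 81 = 117
117 = (7,5)_16 → 7² + 5² = 49 + 25 = 74
74 = (4,10)_16 → 4² + 10² = 16 + 100 = 116
116 = (7,4)_16 → 7² + 4² = 49 + 16 = 65
65 = (4,1)_16 → 4² + 1² = 16 + 1 = 17
17 = (1,1)_16 → 1² + 1² = 1 + 1 = 2
2 = (2)_16 → 2² = 4
4 = (4)_16 → 4² = 16
16 = (1,0)_16 → 1² + 0² = 1 + 0 = 1  — reached 1.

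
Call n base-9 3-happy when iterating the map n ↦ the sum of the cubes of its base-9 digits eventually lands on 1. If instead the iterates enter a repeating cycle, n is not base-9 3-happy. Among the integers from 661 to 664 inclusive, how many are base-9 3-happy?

2

661: 661 → 577 → 345 → 99 → 9 → 1  (reaches 1)
662: 662 → 638 → 1198 → 470 → 476 → 980 → 540 → 432 → 152 → 856 → 128 → 134 → 638  (repeats 638)
663: 663 → 729 → 1  (reaches 1)
664: 664 → 856 → 128 → 134 → 638 → 1198 → 470 → 476 → 980 → 540 → 432 → 152 → 856  (repeats 856)
base-9 3-happy: 661, 663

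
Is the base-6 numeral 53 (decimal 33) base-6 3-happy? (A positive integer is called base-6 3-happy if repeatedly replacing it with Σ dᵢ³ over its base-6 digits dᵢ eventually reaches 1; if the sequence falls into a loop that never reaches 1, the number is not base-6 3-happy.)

not base-6 3-happy

33 = (5,3)_6 → 5³ + 3³ = 152
152 = (4,1,2)_6 → 4³ + 1³ + 2³ = 73
73 = (2,0,1)_6 → 2³ + 0³ + 1³ = 9
9 = (1,3)_6 → 1³ + 3³ = 28
28 = (4,4)_6 → 4³ + 4³ = 128
128 = (3,3,2)_6 → 3³ + 3³ + 2³ = 62
62 = (1,4,2)_6 → 1³ + 4³ + 2³ = 73  — 73 already seen; the sequence cycles without reaching 1.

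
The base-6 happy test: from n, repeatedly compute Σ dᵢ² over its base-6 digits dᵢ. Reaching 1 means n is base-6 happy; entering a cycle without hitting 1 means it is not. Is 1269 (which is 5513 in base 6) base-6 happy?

not base-6 happy

1269 = (5,5,1,3)_6 → 5² + 5² + 1² + 3² = 25 + 25 + 1 + 9 = 60
60 = (1,4,0)_6 → 1² + 4² + 0² = 1 + 16 + 0 = 17
17 = (2,5)_6 → 2² + 5² = 4 + 25 = 29
29 = (4,5)_6 → 4² + 5² = 16 + 25 = 41
41 = (1,0,5)_6 → 1² + 0² + 5² = 1 + 0 + 25 = 26
26 = (4,2)_6 → 4² + 2² = 16 + 4 = 20
20 = (3,2)_6 → 3² + 2² = 9 + 4 = 13
13 = (2,1)_6 → 2² + 1² = 4 + 1 = 5
5 = (5)_6 → 5² = 25
25 = (4,1)_6 → 4² + 1² = 16 + 1 = 17  — 17 already seen; the sequence cycles without reaching 1.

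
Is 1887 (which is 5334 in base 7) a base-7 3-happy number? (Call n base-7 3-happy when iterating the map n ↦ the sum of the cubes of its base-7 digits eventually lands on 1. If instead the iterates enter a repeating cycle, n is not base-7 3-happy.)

1887 = (5,3,3,4)_7 → 5³ + 3³ + 3³ + 4³ = 243
243 = (4,6,5)_7 → 4³ + 6³ + 5³ = 405
405 = (1,1,1,6)_7 → 1³ + 1³ + 1³ + 6³ = 219
219 = (4,3,2)_7 → 4³ + 3³ + 2³ = 99
99 = (2,0,1)_7 → 2³ + 0³ + 1³ = 9
9 = (1,2)_7 → 1³ + 2³ = 9  — 9 already seen; the sequence cycles without reaching 1.

not base-7 3-happy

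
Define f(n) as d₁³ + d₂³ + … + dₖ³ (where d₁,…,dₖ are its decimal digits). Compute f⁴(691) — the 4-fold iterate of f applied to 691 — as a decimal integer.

691 → 6³ + 9³ + 1³ = 946
946 → 9³ + 4³ + 6³ = 1009
1009 → 1³ + 0³ + 0³ + 9³ = 730
730 → 7³ + 3³ + 0³ = 370

370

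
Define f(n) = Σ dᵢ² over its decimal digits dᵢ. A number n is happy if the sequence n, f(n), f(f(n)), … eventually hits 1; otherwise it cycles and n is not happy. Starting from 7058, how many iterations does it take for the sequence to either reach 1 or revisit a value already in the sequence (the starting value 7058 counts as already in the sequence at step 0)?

13

7058 → 7² + 0² + 5² + 8² = 138
138 → 1² + 3² + 8² = 74
74 → 7² + 4² = 65
65 → 6² + 5² = 61
61 → 6² + 1² = 37
37 → 3² + 7² = 58
58 → 5² + 8² = 89
89 → 8² + 9² = 145
145 → 1² + 4² + 5² = 42
42 → 4² + 2² = 20
20 → 2² + 0² = 4
4 → 4² = 16
16 → 1² + 6² = 37  — 37 repeats.
That took 13 steps.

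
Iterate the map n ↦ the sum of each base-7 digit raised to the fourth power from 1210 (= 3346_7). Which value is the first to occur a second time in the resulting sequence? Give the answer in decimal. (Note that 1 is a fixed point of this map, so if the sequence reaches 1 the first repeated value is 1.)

1210 = (3,3,4,6)_7 → 3⁴ + 3⁴ + 4⁴ + 6⁴ = 81 + 81 + 256 + 1296 = 1714
1714 = (4,6,6,6)_7 → 4⁴ + 6⁴ + 6⁴ + 6⁴ = 256 + 1296 + 1296 + 1296 = 4144
4144 = (1,5,0,4,0)_7 → 1⁴ + 5⁴ + 0⁴ + 4⁴ + 0⁴ = 1 + 625 + 0 + 256 + 0 = 882
882 = (2,4,0,0)_7 → 2⁴ + 4⁴ + 0⁴ + 0⁴ = 16 + 256 + 0 + 0 = 272
272 = (5,3,6)_7 → 5⁴ + 3⁴ + 6⁴ = 625 + 81 + 1296 = 2002
2002 = (5,5,6,0)_7 → 5⁴ + 5⁴ + 6⁴ + 0⁴ = 625 + 625 + 1296 + 0 = 2546
2546 = (1,0,2,6,5)_7 → 1⁴ + 0⁴ + 2⁴ + 6⁴ + 5⁴ = 1 + 0 + 16 + 1296 + 625 = 1938
1938 = (5,4,3,6)_7 → 5⁴ + 4⁴ + 3⁴ + 6⁴ = 625 + 256 + 81 + 1296 = 2258
2258 = (6,4,0,4)_7 → 6⁴ + 4⁴ + 0⁴ + 4⁴ = 1296 + 256 + 0 + 256 = 1808
1808 = (5,1,6,2)_7 → 5⁴ + 1⁴ + 6⁴ + 2⁴ = 625 + 1 + 1296 + 16 = 1938  — 1938 already appeared earlier.

1938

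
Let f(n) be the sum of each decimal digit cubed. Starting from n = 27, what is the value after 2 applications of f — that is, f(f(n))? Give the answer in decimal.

153

27 → 351
351 → 153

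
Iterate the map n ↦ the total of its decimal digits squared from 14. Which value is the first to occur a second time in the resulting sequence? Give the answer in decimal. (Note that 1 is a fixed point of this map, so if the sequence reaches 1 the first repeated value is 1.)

14 → 1² + 4² = 1 + 16 = 17
17 → 1² + 7² = 1 + 49 = 50
50 → 5² + 0² = 25 + 0 = 25
25 → 2² + 5² = 4 + 25 = 29
29 → 2² + 9² = 4 + 81 = 85
85 → 8² + 5² = 64 + 25 = 89
89 → 8² + 9² = 64 + 81 = 145
145 → 1² + 4² + 5² = 1 + 16 + 25 = 42
42 → 4² + 2² = 16 + 4 = 20
20 → 2² + 0² = 4 + 0 = 4
4 → 4² = 16
16 → 1² + 6² = 1 + 36 = 37
37 → 3² + 7² = 9 + 49 = 58
58 → 5² + 8² = 25 + 64 = 89  — 89 already appeared earlier.

89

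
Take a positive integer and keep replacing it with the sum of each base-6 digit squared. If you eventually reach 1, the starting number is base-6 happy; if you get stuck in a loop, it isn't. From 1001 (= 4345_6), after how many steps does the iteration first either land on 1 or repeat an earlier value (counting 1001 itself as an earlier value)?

10

1001 = (4,3,4,5)_6 → 4² + 3² + 4² + 5² = 66
66 = (1,5,0)_6 → 1² + 5² + 0² = 26
26 = (4,2)_6 → 4² + 2² = 20
20 = (3,2)_6 → 3² + 2² = 13
13 = (2,1)_6 → 2² + 1² = 5
5 = (5)_6 → 5² = 25
25 = (4,1)_6 → 4² + 1² = 17
17 = (2,5)_6 → 2² + 5² = 29
29 = (4,5)_6 → 4² + 5² = 41
41 = (1,0,5)_6 → 1² + 0² + 5² = 26  — 26 repeats.
That took 10 steps.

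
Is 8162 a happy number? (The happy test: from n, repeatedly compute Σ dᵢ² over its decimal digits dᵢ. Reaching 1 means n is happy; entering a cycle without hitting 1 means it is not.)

not happy

8162 → 8² + 1² + 6² + 2² = 105
105 → 1² + 0² + 5² = 26
26 → 2² + 6² = 40
40 → 4² + 0² = 16
16 → 1² + 6² = 37
37 → 3² + 7² = 58
58 → 5² + 8² = 89
89 → 8² + 9² = 145
145 → 1² + 4² + 5² = 42
42 → 4² + 2² = 20
20 → 2² + 0² = 4
4 → 4² = 16  — 16 already seen; the sequence cycles without reaching 1.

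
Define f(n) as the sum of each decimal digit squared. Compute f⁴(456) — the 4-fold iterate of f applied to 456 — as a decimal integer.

456 → 4² + 5² + 6² = 77
77 → 7² + 7² = 98
98 → 9² + 8² = 145
145 → 1² + 4² + 5² = 42

42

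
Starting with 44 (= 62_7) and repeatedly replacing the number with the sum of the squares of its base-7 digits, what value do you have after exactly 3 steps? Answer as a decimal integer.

44 = (6,2)_7 → 6² + 2² = 36 + 4 = 40
40 = (5,5)_7 → 5² + 5² = 25 + 25 = 50
50 = (1,0,1)_7 → 1² + 0² + 1² = 1 + 0 + 1 = 2

2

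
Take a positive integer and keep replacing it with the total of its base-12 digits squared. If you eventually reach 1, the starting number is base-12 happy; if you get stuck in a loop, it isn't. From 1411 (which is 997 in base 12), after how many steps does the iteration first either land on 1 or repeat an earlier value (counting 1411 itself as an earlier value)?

1411 = (9,9,7)_12 → 211
211 = (1,5,7)_12 → 75
75 = (6,3)_12 → 45
45 = (3,9)_12 → 90
90 = (7,6)_12 → 85
85 = (7,1)_12 → 50
50 = (4,2)_12 → 20
20 = (1,8)_12 → 65
65 = (5,5)_12 → 50  — 50 repeats.
That took 9 steps.

9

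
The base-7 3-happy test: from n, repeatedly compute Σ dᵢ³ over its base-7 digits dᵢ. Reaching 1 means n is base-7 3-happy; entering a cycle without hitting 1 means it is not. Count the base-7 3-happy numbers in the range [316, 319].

1

316: 316 → 244 → 496 → 244  — not base-7 3-happy
317: 317 → 251 → 341 → 557 → 137 → 197 → 65 → 17 → 35 → 125 → 251  — not base-7 3-happy
318: 318 → 270 → 216 → 288 → 342 → 648 → 282 → 258 → 342  — not base-7 3-happy
319: 319 → 307 → 433 → 343 → 1  — base-7 3-happy
base-7 3-happy: 319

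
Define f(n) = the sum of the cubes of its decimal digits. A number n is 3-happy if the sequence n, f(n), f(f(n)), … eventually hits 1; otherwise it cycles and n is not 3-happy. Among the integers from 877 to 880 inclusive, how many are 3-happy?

1

877: 877 → 1198 → 1243 → 100 → 1  (reaches 1)
878: 878 → 1367 → 587 → 980 → 1241 → 74 → 407 → 407  (repeats 407)
879: 879 → 1584 → 702 → 351 → 153 → 153  (repeats 153)
880: 880 → 1024 → 73 → 370 → 370  (repeats 370)
3-happy: 877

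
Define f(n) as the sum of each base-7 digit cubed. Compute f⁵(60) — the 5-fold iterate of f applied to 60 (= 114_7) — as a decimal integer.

60 = (1,1,4)_7 → 66
66 = (1,2,3)_7 → 36
36 = (5,1)_7 → 126
126 = (2,4,0)_7 → 72
72 = (1,3,2)_7 → 36

36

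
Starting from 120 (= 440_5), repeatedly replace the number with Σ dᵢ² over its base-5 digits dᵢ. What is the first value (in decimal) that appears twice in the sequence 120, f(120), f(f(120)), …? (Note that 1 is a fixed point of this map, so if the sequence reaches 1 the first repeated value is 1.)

120 = (4,4,0)_5 → 4² + 4² + 0² = 32
32 = (1,1,2)_5 → 1² + 1² + 2² = 6
6 = (1,1)_5 → 1² + 1² = 2
2 = (2)_5 → 2² = 4
4 = (4)_5 → 4² = 16
16 = (3,1)_5 → 3² + 1² = 10
10 = (2,0)_5 → 2² + 0² = 4  — 4 already appeared earlier.

4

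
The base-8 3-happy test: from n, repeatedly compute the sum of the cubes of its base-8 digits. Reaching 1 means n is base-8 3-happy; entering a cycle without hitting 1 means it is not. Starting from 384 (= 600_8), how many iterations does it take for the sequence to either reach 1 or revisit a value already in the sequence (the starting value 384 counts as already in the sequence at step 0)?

384 = (6,0,0)_8 → 6³ + 0³ + 0³ = 216
216 = (3,3,0)_8 → 3³ + 3³ + 0³ = 54
54 = (6,6)_8 → 6³ + 6³ = 432
432 = (6,6,0)_8 → 6³ + 6³ + 0³ = 432  — 432 repeats.
That took 4 steps.

4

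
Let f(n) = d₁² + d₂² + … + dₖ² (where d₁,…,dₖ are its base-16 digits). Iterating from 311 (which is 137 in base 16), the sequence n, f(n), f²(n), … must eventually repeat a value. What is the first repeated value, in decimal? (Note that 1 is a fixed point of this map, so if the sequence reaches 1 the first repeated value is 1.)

1

311 = (1,3,7)_16 → 1² + 3² + 7² = 1 + 9 + 49 = 59
59 = (3,11)_16 → 3² + 11² = 9 + 121 = 130
130 = (8,2)_16 → 8² + 2² = 64 + 4 = 68
68 = (4,4)_16 → 4² + 4² = 16 + 16 = 32
32 = (2,0)_16 → 2² + 0² = 4 + 0 = 4
4 = (4)_16 → 4² = 16
16 = (1,0)_16 → 1² + 0² = 1 + 0 = 1  — reached the fixed point 1.
1 → 1, so 1 is the first repeated value.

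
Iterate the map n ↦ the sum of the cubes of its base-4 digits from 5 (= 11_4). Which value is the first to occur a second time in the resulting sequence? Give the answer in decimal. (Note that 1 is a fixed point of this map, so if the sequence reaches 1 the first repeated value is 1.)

5 = (1,1)_4 → 1³ + 1³ = 2
2 = (2)_4 → 2³ = 8
8 = (2,0)_4 → 2³ + 0³ = 8  — 8 already appeared earlier.

8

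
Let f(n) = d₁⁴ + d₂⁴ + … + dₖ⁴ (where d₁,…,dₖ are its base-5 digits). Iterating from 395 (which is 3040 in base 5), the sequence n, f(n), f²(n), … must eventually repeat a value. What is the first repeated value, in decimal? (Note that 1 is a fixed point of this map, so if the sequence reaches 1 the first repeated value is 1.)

395 = (3,0,4,0)_5 → 3⁴ + 0⁴ + 4⁴ + 0⁴ = 337
337 = (2,3,2,2)_5 → 2⁴ + 3⁴ + 2⁴ + 2⁴ = 129
129 = (1,0,0,4)_5 → 1⁴ + 0⁴ + 0⁴ + 4⁴ = 257
257 = (2,0,1,2)_5 → 2⁴ + 0⁴ + 1⁴ + 2⁴ = 33
33 = (1,1,3)_5 → 1⁴ + 1⁴ + 3⁴ = 83
83 = (3,1,3)_5 → 3⁴ + 1⁴ + 3⁴ = 163
163 = (1,1,2,3)_5 → 1⁴ + 1⁴ + 2⁴ + 3⁴ = 99
99 = (3,4,4)_5 → 3⁴ + 4⁴ + 4⁴ = 593
593 = (4,3,3,3)_5 → 4⁴ + 3⁴ + 3⁴ + 3⁴ = 499
499 = (3,4,4,4)_5 → 3⁴ + 4⁴ + 4⁴ + 4⁴ = 849
849 = (1,1,3,4,4)_5 → 1⁴ + 1⁴ + 3⁴ + 4⁴ + 4⁴ = 595
595 = (4,3,4,0)_5 → 4⁴ + 3⁴ + 4⁴ + 0⁴ = 593  — 593 already appeared earlier.

593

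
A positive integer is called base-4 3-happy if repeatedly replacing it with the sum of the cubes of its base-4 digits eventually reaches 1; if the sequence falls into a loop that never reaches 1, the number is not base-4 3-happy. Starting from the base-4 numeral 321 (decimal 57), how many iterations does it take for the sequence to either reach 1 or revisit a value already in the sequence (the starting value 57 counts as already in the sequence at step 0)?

3

57 = (3,2,1)_4 → 3³ + 2³ + 1³ = 27 + 8 + 1 = 36
36 = (2,1,0)_4 → 2³ + 1³ + 0³ = 8 + 1 + 0 = 9
9 = (2,1)_4 → 2³ + 1³ = 8 + 1 = 9  — 9 repeats.
That took 3 steps.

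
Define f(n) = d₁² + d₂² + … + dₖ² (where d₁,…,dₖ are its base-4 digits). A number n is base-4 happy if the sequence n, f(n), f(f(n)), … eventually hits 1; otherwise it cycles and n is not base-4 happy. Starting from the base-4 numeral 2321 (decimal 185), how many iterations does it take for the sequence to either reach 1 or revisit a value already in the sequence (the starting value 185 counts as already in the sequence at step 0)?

5

185 = (2,3,2,1)_4 → 2² + 3² + 2² + 1² = 18
18 = (1,0,2)_4 → 1² + 0² + 2² = 5
5 = (1,1)_4 → 1² + 1² = 2
2 = (2)_4 → 2² = 4
4 = (1,0)_4 → 1² + 0² = 1  — reached 1.
That took 5 steps.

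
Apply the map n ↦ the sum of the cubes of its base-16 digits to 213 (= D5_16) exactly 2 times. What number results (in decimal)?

738

213 = (13,5)_16 → 2322
2322 = (9,1,2)_16 → 738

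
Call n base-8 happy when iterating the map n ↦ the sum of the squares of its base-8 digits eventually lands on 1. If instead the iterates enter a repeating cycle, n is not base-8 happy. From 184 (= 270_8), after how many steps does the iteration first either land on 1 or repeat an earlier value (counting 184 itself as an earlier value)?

9

184 = (2,7,0)_8 → 2² + 7² + 0² = 53
53 = (6,5)_8 → 6² + 5² = 61
61 = (7,5)_8 → 7² + 5² = 74
74 = (1,1,2)_8 → 1² + 1² + 2² = 6
6 = (6)_8 → 6² = 36
36 = (4,4)_8 → 4² + 4² = 32
32 = (4,0)_8 → 4² + 0² = 16
16 = (2,0)_8 → 2² + 0² = 4
4 = (4)_8 → 4² = 16  — 16 repeats.
That took 9 steps.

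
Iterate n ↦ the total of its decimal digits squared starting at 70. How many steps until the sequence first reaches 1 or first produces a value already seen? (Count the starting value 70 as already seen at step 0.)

5

70 → 7² + 0² = 49
49 → 4² + 9² = 97
97 → 9² + 7² = 130
130 → 1² + 3² + 0² = 10
10 → 1² + 0² = 1  — reached 1.
That took 5 steps.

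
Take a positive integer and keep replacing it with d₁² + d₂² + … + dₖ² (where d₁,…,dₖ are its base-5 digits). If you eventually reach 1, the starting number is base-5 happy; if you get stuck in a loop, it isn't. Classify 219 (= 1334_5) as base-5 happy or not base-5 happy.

base-5 happy

219 = (1,3,3,4)_5 → 1² + 3² + 3² + 4² = 35
35 = (1,2,0)_5 → 1² + 2² + 0² = 5
5 = (1,0)_5 → 1² + 0² = 1  — reached 1.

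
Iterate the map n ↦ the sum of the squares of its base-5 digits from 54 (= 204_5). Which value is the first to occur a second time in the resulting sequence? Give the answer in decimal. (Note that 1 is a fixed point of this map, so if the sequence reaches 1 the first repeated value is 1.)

16

54 = (2,0,4)_5 → 2² + 0² + 4² = 4 + 0 + 16 = 20
20 = (4,0)_5 → 4² + 0² = 16 + 0 = 16
16 = (3,1)_5 → 3² + 1² = 9 + 1 = 10
10 = (2,0)_5 → 2² + 0² = 4 + 0 = 4
4 = (4)_5 → 4² = 16  — 16 already appeared earlier.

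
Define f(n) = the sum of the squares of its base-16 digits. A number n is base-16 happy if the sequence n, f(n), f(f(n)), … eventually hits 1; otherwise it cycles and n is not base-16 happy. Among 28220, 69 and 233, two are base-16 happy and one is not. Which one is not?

28220: 28220 → 385 → 66 → 20 → 17 → 2 → 4 → 16 → 1  — reaches 1 (base-16 happy)
69: 69 → 41 → 85 → 50 → 13 → 169 → 181 → 146 → 85  — repeats 85 (not base-16 happy)
233: 233 → 277 → 27 → 122 → 149 → 106 → 136 → 128 → 64 → 16 → 1  — reaches 1 (base-16 happy)

69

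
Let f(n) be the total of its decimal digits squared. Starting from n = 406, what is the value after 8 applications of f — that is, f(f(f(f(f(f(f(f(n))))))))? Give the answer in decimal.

4

406 → 4² + 0² + 6² = 16 + 0 + 36 = 52
52 → 5² + 2² = 25 + 4 = 29
29 → 2² + 9² = 4 + 81 = 85
85 → 8² + 5² = 64 + 25 = 89
89 → 8² + 9² = 64 + 81 = 145
145 → 1² + 4² + 5² = 1 + 16 + 25 = 42
42 → 4² + 2² = 16 + 4 = 20
20 → 2² + 0² = 4 + 0 = 4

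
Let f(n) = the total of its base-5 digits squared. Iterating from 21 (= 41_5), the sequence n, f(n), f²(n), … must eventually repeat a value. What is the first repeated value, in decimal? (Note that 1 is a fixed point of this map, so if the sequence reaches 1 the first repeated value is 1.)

21 = (4,1)_5 → 4² + 1² = 16 + 1 = 17
17 = (3,2)_5 → 3² + 2² = 9 + 4 = 13
13 = (2,3)_5 → 2² + 3² = 4 + 9 = 13  — 13 already appeared earlier.

13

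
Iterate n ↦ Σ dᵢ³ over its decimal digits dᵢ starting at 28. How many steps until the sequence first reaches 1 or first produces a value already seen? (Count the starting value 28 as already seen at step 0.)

28 → 2³ + 8³ = 8 + 512 = 520
520 → 5³ + 2³ + 0³ = 125 + 8 + 0 = 133
133 → 1³ + 3³ + 3³ = 1 + 27 + 27 = 55
55 → 5³ + 5³ = 125 + 125 = 250
250 → 2³ + 5³ + 0³ = 8 + 125 + 0 = 133  — 133 repeats.
That took 5 steps.

5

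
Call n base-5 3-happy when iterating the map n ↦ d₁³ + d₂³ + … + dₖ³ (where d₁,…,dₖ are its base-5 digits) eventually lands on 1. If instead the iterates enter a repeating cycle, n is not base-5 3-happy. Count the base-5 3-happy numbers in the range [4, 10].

1

4: 4 → 64 → 80 → 28 → 28  (repeats 28)
5: 5 → 1  (reaches 1)
6: 6 → 2 → 8 → 28 → 28  (repeats 28)
7: 7 → 9 → 65 → 35 → 9  (repeats 9)
8: 8 → 28 → 28  (repeats 28)
9: 9 → 65 → 35 → 9  (repeats 9)
10: 10 → 8 → 28 → 28  (repeats 28)
base-5 3-happy: 5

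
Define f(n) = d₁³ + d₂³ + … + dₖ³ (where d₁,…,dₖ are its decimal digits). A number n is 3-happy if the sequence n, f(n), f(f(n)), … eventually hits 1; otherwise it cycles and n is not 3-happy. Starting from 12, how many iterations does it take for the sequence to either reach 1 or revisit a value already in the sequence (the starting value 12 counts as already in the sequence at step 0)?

12 → 1³ + 2³ = 1 + 8 = 9
9 → 9³ = 729
729 → 7³ + 2³ + 9³ = 343 + 8 + 729 = 1080
1080 → 1³ + 0³ + 8³ + 0³ = 1 + 0 + 512 + 0 = 513
513 → 5³ + 1³ + 3³ = 125 + 1 + 27 = 153
153 → 1³ + 5³ + 3³ = 1 + 125 + 27 = 153  — 153 repeats.
That took 6 steps.

6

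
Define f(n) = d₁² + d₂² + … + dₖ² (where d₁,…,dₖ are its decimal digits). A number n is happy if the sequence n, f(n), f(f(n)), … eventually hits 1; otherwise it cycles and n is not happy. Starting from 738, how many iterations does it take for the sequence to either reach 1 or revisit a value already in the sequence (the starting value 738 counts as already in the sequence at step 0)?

738 → 7² + 3² + 8² = 122
122 → 1² + 2² + 2² = 9
9 → 9² = 81
81 → 8² + 1² = 65
65 → 6² + 5² = 61
61 → 6² + 1² = 37
37 → 3² + 7² = 58
58 → 5² + 8² = 89
89 → 8² + 9² = 145
145 → 1² + 4² + 5² = 42
42 → 4² + 2² = 20
20 → 2² + 0² = 4
4 → 4² = 16
16 → 1² + 6² = 37  — 37 repeats.
That took 14 steps.

14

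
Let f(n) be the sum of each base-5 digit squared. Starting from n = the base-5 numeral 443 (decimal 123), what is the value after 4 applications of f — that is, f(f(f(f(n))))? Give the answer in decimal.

123 = (4,4,3)_5 → 4² + 4² + 3² = 16 + 16 + 9 = 41
41 = (1,3,1)_5 → 1² + 3² + 1² = 1 + 9 + 1 = 11
11 = (2,1)_5 → 2² + 1² = 4 + 1 = 5
5 = (1,0)_5 → 1² + 0² = 1 + 0 = 1

1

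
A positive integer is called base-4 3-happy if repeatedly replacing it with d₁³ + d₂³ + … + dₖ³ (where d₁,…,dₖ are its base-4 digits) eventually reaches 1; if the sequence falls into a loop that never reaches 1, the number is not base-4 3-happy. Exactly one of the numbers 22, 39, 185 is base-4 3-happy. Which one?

22

22: 22 → 10 → 16 → 1  — reaches 1 (base-4 3-happy)
39: 39 → 36 → 9 → 9  — repeats 9 (not base-4 3-happy)
185: 185 → 44 → 35 → 35  — repeats 35 (not base-4 3-happy)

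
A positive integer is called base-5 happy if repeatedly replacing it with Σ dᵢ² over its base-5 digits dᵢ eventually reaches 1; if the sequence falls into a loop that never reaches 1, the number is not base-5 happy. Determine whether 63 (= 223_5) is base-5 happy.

63 = (2,2,3)_5 → 2² + 2² + 3² = 17
17 = (3,2)_5 → 3² + 2² = 13
13 = (2,3)_5 → 2² + 3² = 13  — 13 already seen; the sequence cycles without reaching 1.

not base-5 happy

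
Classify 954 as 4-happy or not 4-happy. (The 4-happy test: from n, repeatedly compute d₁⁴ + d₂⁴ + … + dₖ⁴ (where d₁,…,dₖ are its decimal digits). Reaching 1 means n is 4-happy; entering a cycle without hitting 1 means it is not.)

954 → 9⁴ + 5⁴ + 4⁴ = 7442
7442 → 7⁴ + 4⁴ + 4⁴ + 2⁴ = 2929
2929 → 2⁴ + 9⁴ + 2⁴ + 9⁴ = 13154
13154 → 1⁴ + 3⁴ + 1⁴ + 5⁴ + 4⁴ = 964
964 → 9⁴ + 6⁴ + 4⁴ = 8113
8113 → 8⁴ + 1⁴ + 1⁴ + 3⁴ = 4179
4179 → 4⁴ + 1⁴ + 7⁴ + 9⁴ = 9219
9219 → 9⁴ + 2⁴ + 1⁴ + 9⁴ = 13139
13139 → 1⁴ + 3⁴ + 1⁴ + 3⁴ + 9⁴ = 6725
6725 → 6⁴ + 7⁴ + 2⁴ + 5⁴ = 4338
4338 → 4⁴ + 3⁴ + 3⁴ + 8⁴ = 4514
4514 → 4⁴ + 5⁴ + 1⁴ + 4⁴ = 1138
1138 → 1⁴ + 1⁴ + 3⁴ + 8⁴ = 4179  — 4179 already seen; the sequence cycles without reaching 1.

not 4-happy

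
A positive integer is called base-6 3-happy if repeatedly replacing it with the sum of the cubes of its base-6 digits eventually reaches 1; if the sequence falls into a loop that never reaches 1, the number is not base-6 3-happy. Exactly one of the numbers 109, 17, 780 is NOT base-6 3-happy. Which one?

109

109: 109 → 28 → 128 → 62 → 73 → 9 → 28  — repeats 28 (not base-6 3-happy)
17: 17 → 133 → 92 → 43 → 3 → 27 → 91 → 36 → 1  — reaches 1 (base-6 3-happy)
780: 780 → 118 → 92 → 43 → 3 → 27 → 91 → 36 → 1  — reaches 1 (base-6 3-happy)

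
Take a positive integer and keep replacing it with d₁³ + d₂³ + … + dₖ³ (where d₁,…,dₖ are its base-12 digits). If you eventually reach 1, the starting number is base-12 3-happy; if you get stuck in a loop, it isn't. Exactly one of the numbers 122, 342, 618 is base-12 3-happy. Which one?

618

122: 122 → 1008 → 343 → 415 → 1351 → 1136 → 1855 → 1344 → 793 → 342 → 288 → 8 → 512 → 755 → 1464 → 1008  — repeats 1008 (not base-12 3-happy)
342: 342 → 288 → 8 → 512 → 755 → 1464 → 1008 → 343 → 415 → 1351 → 1136 → 1855 → 1344 → 793 → 342  — repeats 342 (not base-12 3-happy)
618: 618 → 307 → 352 → 197 → 190 → 1028 → 856 → 1520 → 1728 → 1  — reaches 1 (base-12 3-happy)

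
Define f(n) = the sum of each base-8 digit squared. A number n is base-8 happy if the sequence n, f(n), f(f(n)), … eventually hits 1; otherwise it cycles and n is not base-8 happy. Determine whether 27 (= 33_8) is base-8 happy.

27 = (3,3)_8 → 3² + 3² = 9 + 9 = 18
18 = (2,2)_8 → 2² + 2² = 4 + 4 = 8
8 = (1,0)_8 → 1² + 0² = 1 + 0 = 1  — reached 1.

base-8 happy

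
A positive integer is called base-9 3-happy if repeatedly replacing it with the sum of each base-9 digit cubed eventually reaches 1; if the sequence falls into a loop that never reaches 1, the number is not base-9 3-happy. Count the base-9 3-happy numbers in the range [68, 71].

68: 68 → 468 → 468  (repeats 468)
69: 69 → 559 → 729 → 1  (reaches 1)
70: 70 → 686 → 584 → 856 → 128 → 134 → 638 → 1198 → 470 → 476 → 980 → 540 → 432 → 152 → 856  (repeats 856)
71: 71 → 855 → 127 → 127  (repeats 127)
base-9 3-happy: 69

1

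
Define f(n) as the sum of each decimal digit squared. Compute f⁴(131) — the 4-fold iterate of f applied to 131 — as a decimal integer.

16

131 → 1² + 3² + 1² = 1 + 9 + 1 = 11
11 → 1² + 1² = 1 + 1 = 2
2 → 2² = 4
4 → 4² = 16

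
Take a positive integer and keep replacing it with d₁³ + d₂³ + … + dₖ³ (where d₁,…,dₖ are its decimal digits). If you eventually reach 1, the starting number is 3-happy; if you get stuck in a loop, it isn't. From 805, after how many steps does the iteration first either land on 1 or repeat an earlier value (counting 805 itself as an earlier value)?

805 → 637
637 → 586
586 → 853
853 → 664
664 → 496
496 → 1009
1009 → 730
730 → 370
370 → 370  — 370 repeats.
That took 9 steps.

9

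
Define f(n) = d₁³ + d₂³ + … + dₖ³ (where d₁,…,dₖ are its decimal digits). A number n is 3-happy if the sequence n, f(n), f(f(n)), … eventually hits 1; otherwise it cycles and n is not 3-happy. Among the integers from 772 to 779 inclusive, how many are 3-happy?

772: 772 → 694 → 1009 → 730 → 370 → 370  — not 3-happy
773: 773 → 713 → 371 → 371  — not 3-happy
774: 774 → 750 → 468 → 792 → 1080 → 513 → 153 → 153  — not 3-happy
775: 775 → 811 → 514 → 190 → 730 → 370 → 370  — not 3-happy
776: 776 → 902 → 737 → 713 → 371 → 371  — not 3-happy
777: 777 → 1029 → 738 → 882 → 1032 → 36 → 243 → 99 → 1458 → 702 → 351 → 153 → 153  — not 3-happy
778: 778 → 1198 → 1243 → 100 → 1  — 3-happy
779: 779 → 1415 → 191 → 731 → 371 → 371  — not 3-happy
3-happy: 778

1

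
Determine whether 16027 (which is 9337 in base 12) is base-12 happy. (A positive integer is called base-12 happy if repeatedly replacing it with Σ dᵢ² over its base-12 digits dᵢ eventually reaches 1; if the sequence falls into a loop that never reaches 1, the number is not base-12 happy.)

16027 = (9,3,3,7)_12 → 9² + 3² + 3² + 7² = 148
148 = (1,0,4)_12 → 1² + 0² + 4² = 17
17 = (1,5)_12 → 1² + 5² = 26
26 = (2,2)_12 → 2² + 2² = 8
8 = (8)_12 → 8² = 64
64 = (5,4)_12 → 5² + 4² = 41
41 = (3,5)_12 → 3² + 5² = 34
34 = (2,10)_12 → 2² + 10² = 104
104 = (8,8)_12 → 8² + 8² = 128
128 = (10,8)_12 → 10² + 8² = 164
164 = (1,1,8)_12 → 1² + 1² + 8² = 66
66 = (5,6)_12 → 5² + 6² = 61
61 = (5,1)_12 → 5² + 1² = 26  — 26 already seen; the sequence cycles without reaching 1.

not base-12 happy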